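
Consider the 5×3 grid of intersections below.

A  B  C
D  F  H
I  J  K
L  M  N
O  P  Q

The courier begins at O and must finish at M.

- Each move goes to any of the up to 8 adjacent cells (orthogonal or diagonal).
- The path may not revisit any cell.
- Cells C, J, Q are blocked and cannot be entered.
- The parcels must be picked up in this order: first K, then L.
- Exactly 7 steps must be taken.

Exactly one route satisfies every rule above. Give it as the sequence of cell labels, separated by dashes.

The waypoints must appear in the order K, L, with no cell reused.
Route from O: right 1 to P, up-right 1 to N, up 1 to K, up-left 1 to F, down-left 1 to I, down 1 to L, right 1 to M — 7 moves in all.
Check: order respected (K at step 3, L at step 6); 7 moves as required.

O - P - N - K - F - I - L - M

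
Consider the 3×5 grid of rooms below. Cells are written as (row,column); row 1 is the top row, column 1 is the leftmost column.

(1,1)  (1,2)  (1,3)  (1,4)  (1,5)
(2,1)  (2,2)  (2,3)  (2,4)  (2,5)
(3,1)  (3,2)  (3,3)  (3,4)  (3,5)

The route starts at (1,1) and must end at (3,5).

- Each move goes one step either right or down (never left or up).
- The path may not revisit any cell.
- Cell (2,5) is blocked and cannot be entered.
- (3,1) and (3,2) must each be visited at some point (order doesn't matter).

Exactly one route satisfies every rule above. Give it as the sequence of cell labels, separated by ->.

(1,1) -> (2,1) -> (3,1) -> (3,2) -> (3,3) -> (3,4) -> (3,5)

Moves only go right or down, so the column and row indices never decrease.
Route from (1,1): 2× down (reaching (3,1)), 4× right (reaching (3,5)) — 6 moves in all.
Check: all required cells visited.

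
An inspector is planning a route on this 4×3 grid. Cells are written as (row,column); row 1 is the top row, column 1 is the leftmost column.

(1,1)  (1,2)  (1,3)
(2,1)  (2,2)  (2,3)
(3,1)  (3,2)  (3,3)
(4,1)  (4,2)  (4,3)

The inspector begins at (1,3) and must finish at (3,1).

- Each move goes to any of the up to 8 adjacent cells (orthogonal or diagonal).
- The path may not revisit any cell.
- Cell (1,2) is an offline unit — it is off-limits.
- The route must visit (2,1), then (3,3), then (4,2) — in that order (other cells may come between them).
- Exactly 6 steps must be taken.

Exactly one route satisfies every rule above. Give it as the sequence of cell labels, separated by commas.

The waypoints must appear in the order (2,1), (3,3), (4,2), with no cell reused.
Route from (1,3): down-left to (2,2), left to (2,1), down-right to (3,2), right to (3,3), down-left to (4,2), up-left to (3,1) — 6 moves in all.
Check: order respected ((2,1) at step 2, (3,3) at step 4, (4,2) at step 5); 6 moves as required.

(1,3), (2,2), (2,1), (3,2), (3,3), (4,2), (3,1)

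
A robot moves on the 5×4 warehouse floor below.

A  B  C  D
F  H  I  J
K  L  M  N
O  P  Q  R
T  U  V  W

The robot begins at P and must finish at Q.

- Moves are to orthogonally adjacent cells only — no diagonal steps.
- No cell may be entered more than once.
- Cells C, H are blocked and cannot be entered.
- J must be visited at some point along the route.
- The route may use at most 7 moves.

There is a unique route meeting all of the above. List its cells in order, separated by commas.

P, L, M, I, J, N, R, Q

Any route must reach J and still end at Q within 7 moves, so the order of the required stops is forced.
Route from P: up 1 to L, right 1 to M, up 1 to I, right 1 to J, down 2 to R, left 1 to Q — 7 moves in all.
Check: all required cells visited; 7 ≤ 7 moves.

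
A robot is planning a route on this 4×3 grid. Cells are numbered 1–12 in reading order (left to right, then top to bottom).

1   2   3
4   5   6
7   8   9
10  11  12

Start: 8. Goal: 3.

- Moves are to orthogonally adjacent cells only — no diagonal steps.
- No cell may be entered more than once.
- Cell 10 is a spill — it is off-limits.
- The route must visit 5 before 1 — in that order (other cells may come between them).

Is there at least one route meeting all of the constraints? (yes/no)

yes

One route that works: 8 → 5 → 4 → 1 → 2 → 3.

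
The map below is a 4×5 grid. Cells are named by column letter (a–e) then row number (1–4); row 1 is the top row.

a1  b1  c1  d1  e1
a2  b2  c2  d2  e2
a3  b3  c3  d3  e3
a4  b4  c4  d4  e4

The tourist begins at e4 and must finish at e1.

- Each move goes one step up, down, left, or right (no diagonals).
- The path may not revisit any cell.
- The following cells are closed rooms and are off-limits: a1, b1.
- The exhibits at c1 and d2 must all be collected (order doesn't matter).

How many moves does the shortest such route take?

Any route passes through c1 and d2 in some order between e4 and e1. Summing Manhattan distances along each leg and taking the cheapest ordering (e4 → d2 → c1 → e1) gives a lower bound of 3 + 2 + 2 = 7 moves.
A route of 7 moves achieves this: e4 → e3 → e2 → d2 → c2 → c1 → d1 → e1.
Since 7 matches the lower bound, it is optimal.

7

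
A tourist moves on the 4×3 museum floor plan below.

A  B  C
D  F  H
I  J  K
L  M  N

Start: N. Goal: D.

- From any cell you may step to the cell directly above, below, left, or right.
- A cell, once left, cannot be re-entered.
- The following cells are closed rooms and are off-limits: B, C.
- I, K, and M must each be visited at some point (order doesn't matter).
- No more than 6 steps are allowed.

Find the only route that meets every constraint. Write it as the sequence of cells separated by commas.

N, K, J, M, L, I, D

The budget equals the shortest possible length, so every move has to be on a shortest route through the required cells.
Route from N: up to K, left to J, down to M, left to L, 2× up (reaching D) — 6 moves in all.
Check: all required cells visited; 6 ≤ 6 moves.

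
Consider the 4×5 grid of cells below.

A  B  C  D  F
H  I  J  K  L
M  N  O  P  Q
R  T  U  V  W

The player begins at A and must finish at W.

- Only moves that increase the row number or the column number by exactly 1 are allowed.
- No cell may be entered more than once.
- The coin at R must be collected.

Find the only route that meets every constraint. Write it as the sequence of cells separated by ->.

Moves only go right or down, so the column and row indices never decrease.
Route from A: down 3 to R, right 4 to W — 7 moves in all.
Check: all required cells visited.

A -> H -> M -> R -> T -> U -> V -> W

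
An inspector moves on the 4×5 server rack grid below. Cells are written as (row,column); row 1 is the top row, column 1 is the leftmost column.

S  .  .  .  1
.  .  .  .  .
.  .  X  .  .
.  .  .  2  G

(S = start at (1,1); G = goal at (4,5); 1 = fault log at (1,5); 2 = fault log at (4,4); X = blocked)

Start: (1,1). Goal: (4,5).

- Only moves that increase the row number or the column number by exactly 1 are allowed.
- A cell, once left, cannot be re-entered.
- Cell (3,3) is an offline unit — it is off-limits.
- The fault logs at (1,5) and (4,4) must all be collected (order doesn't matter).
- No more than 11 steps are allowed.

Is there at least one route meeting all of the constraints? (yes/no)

(4,4) is below but to the left of (1,5): going (1,5) → (4,4) would need a leftward move and (4,4) → (1,5) an upward move, so no right/down-only route can visit both required cells.

no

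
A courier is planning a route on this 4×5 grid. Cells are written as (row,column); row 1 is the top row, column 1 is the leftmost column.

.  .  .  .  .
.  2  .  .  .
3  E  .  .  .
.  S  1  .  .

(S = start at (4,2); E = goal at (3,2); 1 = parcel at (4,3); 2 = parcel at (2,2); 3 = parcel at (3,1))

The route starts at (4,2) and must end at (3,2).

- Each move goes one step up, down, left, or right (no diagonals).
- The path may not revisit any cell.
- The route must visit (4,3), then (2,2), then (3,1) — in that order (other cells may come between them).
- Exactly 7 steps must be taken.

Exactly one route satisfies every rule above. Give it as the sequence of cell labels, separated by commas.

(4,2), (4,3), (3,3), (2,3), (2,2), (2,1), (3,1), (3,2)

The waypoints must appear in the order (4,3), (2,2), (3,1), with no cell reused.
Route from (4,2): right to (4,3), 2× up (reaching (2,3)), 2× left (reaching (2,1)), down to (3,1), right to (3,2) — 7 moves in all.
Check: order respected (1 at step 1, 2 at step 4, 3 at step 6); 7 moves as required.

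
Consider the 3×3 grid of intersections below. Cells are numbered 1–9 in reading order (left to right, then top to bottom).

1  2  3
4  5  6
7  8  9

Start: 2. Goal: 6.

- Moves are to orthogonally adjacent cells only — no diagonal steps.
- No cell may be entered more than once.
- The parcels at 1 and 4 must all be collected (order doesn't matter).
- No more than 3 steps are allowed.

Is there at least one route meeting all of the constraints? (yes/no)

Even ignoring the no-revisit rule, getting from 2 to 6, taking the cheapest ordering 2 → 1 → 4 → 6 needs at least 1 + 1 + 2 = 4 moves (Manhattan distance per leg), which exceeds the 3-move limit.

no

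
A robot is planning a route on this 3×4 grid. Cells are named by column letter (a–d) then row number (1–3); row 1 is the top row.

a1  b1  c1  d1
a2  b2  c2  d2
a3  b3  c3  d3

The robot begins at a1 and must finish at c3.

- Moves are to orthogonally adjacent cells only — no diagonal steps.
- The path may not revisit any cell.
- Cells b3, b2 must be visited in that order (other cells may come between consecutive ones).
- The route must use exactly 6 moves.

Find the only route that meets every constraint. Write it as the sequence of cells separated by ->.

a1 -> a2 -> a3 -> b3 -> b2 -> c2 -> c3

The waypoints must appear in the order b3, b2, with no cell reused.
Route from a1: down 2 to a3, right 1 to b3, up 1 to b2, right 1 to c2, down 1 to c3 — 6 moves in all.
Check: order respected (b3 at step 3, b2 at step 4); 6 moves as required.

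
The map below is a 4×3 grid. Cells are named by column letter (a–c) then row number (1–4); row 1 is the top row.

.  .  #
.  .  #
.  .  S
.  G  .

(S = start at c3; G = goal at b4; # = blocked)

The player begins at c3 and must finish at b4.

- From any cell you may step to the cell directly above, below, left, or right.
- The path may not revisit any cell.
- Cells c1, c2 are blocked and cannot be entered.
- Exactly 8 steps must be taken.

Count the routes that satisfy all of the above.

1

Need simple routes of exactly 8 moves from c3 to b4 (Manhattan distance 2, so 3 moves are spent on a detour and 3 undoing it).
Enumerating: c3 b3 b2 b1 a1 a2 a3 a4 b4.
That gives 1 route.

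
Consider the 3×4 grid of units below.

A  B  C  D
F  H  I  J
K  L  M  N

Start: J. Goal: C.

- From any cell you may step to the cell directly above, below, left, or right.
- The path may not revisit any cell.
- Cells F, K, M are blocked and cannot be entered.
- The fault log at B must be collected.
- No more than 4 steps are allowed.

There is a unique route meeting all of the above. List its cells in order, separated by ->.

The 4-move cap with required stops at B leaves no slack for detours.
Route from J: left 2 to H, up 1 to B, right 1 to C — 4 moves in all.
Check: all required cells visited; 4 ≤ 4 moves.

J -> I -> H -> B -> C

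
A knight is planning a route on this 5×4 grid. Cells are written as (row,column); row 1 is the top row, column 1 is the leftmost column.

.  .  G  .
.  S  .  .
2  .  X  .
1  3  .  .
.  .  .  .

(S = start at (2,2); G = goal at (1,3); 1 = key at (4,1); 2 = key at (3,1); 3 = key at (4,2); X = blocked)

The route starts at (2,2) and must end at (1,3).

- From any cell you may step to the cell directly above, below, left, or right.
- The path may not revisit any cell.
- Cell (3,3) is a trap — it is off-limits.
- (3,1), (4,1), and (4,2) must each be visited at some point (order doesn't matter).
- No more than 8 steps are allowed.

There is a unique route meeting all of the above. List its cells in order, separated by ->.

The 8-move cap with required stops at (3,1), (4,1), (4,2) leaves no slack for detours.
Route from (2,2): 2× down (reaching (4,2)), left to (4,1), 3× up (reaching (1,1)), 2× right (reaching (1,3)) — 8 moves in all.
Check: all required cells visited; 8 ≤ 8 moves.

(2,2) -> (3,2) -> (4,2) -> (4,1) -> (3,1) -> (2,1) -> (1,1) -> (1,2) -> (1,3)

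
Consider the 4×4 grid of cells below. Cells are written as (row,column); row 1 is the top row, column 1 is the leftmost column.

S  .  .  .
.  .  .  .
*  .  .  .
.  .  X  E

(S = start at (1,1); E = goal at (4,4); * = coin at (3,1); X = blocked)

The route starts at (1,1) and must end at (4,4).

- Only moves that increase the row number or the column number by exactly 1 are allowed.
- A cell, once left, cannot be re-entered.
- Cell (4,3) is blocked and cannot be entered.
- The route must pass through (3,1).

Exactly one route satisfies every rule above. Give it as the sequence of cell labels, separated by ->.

(1,1) -> (2,1) -> (3,1) -> (3,2) -> (3,3) -> (3,4) -> (4,4)

Moves only go right or down, so the column and row indices never decrease.
Route from (1,1): down 2 to (3,1), right 3 to (3,4), down 1 to (4,4) — 6 moves in all.
Check: all required cells visited.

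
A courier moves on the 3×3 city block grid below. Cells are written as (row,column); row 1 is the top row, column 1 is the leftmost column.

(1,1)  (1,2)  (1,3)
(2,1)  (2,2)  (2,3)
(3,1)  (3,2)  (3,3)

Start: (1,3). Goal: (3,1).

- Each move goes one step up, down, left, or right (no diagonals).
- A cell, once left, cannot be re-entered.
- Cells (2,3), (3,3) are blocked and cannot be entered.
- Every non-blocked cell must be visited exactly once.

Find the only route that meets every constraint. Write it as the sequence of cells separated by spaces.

Need to visit all 7 open cells exactly once, starting at (1,3) and ending at (3,1).
Cell (3,2) has only two open neighbours ((2,2) and (3,1)), so the path must pass straight through it: one of those is the cell it's entered from and the other is where it exits.
Route from (1,3): left 2 to (1,1), down 1 to (2,1), right 1 to (2,2), down 1 to (3,2), left 1 to (3,1) — 6 moves in all.
Check: all 7 open cells covered.

(1,3) (1,2) (1,1) (2,1) (2,2) (3,2) (3,1)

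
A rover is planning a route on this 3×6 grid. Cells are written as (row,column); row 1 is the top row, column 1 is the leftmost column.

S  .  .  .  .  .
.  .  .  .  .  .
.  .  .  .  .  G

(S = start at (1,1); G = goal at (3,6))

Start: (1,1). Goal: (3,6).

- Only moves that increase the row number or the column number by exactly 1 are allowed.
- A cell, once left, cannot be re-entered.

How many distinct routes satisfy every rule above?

21

A right/down-only route from (1,1) to (3,6) makes exactly 2 down-moves and 5 right-moves in some order.
With no other constraints that would be C(7,2) = 21 routes.
That gives 21 routes.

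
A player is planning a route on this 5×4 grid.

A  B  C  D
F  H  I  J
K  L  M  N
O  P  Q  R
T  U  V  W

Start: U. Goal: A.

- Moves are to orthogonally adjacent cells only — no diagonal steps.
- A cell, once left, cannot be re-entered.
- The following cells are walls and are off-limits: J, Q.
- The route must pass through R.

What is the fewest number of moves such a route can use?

Any route passes through R somewhere between U and A. Summing Manhattan distances along the two legs (U → R → A) gives a lower bound of 3 + 6 = 9 moves.
A route of 9 moves achieves this: U → V → W → R → N → M → I → C → B → A.
Since 9 matches the lower bound, it is optimal.

9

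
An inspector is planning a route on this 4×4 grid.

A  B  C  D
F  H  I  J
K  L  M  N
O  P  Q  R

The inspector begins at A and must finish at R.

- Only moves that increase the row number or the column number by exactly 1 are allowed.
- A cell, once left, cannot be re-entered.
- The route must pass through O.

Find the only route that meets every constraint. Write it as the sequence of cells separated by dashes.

A - F - K - O - P - Q - R

Moves only go right or down, so the column and row indices never decrease.
Route from A: 3× down (reaching O), 3× right (reaching R) — 6 moves in all.
Check: all required cells visited.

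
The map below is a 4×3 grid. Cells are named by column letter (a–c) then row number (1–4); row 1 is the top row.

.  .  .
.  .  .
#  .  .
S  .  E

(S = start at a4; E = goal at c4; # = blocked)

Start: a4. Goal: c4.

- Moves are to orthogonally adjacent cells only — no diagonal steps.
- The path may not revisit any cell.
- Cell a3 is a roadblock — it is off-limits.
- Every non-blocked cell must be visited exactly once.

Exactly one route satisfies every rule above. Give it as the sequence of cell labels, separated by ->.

a4 -> b4 -> b3 -> b2 -> a2 -> a1 -> b1 -> c1 -> c2 -> c3 -> c4

Need to visit all 11 open cells exactly once, starting at a4 and ending at c4.
Cell a2 has only two open neighbours (a1 and b2), so the path must pass straight through it: one of those is the cell it's entered from and the other is where it exits.
Route from a4: right to b4, 2× up (reaching b2), left to a2, up to a1, 2× right (reaching c1), 3× down (reaching c4) — 10 moves in all.
Check: all 11 open cells covered.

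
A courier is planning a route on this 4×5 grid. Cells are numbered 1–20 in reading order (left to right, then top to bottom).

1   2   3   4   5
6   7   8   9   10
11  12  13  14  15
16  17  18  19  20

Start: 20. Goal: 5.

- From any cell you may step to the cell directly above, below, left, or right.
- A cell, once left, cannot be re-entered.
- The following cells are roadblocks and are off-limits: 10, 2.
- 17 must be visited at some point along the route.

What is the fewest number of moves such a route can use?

Any route passes through 17 somewhere between 20 and 5. Summing Manhattan distances along the two legs (20 → 17 → 5) gives a lower bound of 3 + 6 = 9 moves.
A route of 9 moves achieves this: 20 → 19 → 18 → 17 → 12 → 7 → 8 → 3 → 4 → 5.
Since 9 matches the lower bound, it is optimal.

9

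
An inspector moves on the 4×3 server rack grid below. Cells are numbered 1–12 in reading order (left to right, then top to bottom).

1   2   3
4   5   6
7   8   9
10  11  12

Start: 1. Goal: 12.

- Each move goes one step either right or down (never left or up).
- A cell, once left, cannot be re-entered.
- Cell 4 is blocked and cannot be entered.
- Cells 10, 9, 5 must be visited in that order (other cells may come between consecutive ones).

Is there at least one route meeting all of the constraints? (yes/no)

no

9 lies above 10, so going from 10 to 9 would need an upward move — but moves only go right/down, so 10 cannot be visited before 9.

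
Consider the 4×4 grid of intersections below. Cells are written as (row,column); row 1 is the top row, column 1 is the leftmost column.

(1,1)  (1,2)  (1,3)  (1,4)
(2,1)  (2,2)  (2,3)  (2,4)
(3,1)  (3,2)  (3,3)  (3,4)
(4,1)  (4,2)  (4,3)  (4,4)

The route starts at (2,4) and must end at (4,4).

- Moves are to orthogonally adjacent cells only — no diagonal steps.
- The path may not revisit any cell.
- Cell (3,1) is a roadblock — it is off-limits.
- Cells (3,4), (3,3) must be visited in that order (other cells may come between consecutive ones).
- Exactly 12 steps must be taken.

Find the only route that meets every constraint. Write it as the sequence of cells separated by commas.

The waypoints must appear in the order (3,4), (3,3), with no cell reused.
Route from (2,4): down to (3,4), left to (3,3), 2× up (reaching (1,3)), 2× left (reaching (1,1)), down to (2,1), right to (2,2), 2× down (reaching (4,2)), 2× right (reaching (4,4)) — 12 moves in all.
Check: order respected ((3,4) at step 1, (3,3) at step 2); 12 moves as required.

(2,4), (3,4), (3,3), (2,3), (1,3), (1,2), (1,1), (2,1), (2,2), (3,2), (4,2), (4,3), (4,4)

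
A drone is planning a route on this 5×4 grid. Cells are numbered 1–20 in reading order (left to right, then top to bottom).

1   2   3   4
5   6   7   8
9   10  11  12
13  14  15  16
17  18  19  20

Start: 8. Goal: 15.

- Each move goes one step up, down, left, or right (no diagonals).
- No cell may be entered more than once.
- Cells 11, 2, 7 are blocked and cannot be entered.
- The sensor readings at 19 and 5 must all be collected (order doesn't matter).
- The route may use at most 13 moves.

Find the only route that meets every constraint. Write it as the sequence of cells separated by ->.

8 -> 12 -> 16 -> 20 -> 19 -> 18 -> 17 -> 13 -> 9 -> 5 -> 6 -> 10 -> 14 -> 15

The budget equals the shortest possible length, so every move has to be on a shortest route through the required cells.
Route from 8: down 3 to 20, left 3 to 17, up 3 to 5, right 1 to 6, down 2 to 14, right 1 to 15 — 13 moves in all.
Check: all required cells visited; 13 ≤ 13 moves.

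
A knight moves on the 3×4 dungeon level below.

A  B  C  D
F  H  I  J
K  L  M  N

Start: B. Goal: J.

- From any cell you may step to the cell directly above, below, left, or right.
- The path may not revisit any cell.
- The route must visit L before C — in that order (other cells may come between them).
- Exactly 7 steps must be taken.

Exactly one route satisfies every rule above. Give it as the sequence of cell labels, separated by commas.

The waypoints must appear in the order L, C, with no cell reused.
Route from B: down 2 to L, right 1 to M, up 2 to C, right 1 to D, down 1 to J — 7 moves in all.
Check: order respected (L at step 2, C at step 5); 7 moves as required.

B, H, L, M, I, C, D, J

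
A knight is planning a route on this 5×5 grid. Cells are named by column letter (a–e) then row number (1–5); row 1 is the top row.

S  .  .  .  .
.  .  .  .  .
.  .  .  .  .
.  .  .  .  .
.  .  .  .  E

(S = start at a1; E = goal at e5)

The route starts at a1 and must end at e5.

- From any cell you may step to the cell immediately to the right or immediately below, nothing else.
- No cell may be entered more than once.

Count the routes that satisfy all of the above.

A right/down-only route from a1 to e5 makes exactly 4 down-moves and 4 right-moves in some order.
With no other constraints that would be C(8,4) = 70 routes.
That gives 70 routes.

70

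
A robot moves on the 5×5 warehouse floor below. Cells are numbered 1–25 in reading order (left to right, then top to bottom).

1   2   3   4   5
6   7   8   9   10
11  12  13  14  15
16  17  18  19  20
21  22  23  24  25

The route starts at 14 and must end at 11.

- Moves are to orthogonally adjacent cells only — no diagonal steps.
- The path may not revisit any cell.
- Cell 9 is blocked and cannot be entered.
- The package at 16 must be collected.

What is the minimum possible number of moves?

5

Any route passes through 16 somewhere between 14 and 11. Summing Manhattan distances along the two legs (14 → 16 → 11) gives a lower bound of 4 + 1 = 5 moves.
A route of 5 moves achieves this: 14 → 19 → 18 → 17 → 16 → 11.
Since 5 matches the lower bound, it is optimal.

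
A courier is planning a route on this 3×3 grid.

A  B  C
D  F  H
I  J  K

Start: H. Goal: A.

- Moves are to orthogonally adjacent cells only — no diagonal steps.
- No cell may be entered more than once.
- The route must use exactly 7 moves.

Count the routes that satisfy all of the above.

2

Need simple routes of exactly 7 moves from H to A (Manhattan distance 3, so 2 moves are spent on a detour and 2 undoing it).
Enumerating: H C B F J I D A | H K J I D F B A.
That gives 2 routes.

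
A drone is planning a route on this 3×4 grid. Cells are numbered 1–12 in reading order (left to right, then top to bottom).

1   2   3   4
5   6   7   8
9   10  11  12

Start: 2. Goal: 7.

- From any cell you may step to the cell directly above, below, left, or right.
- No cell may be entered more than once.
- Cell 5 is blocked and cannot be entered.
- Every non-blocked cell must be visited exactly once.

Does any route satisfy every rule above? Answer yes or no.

Cell 1 has only one open neighbour but is neither the start nor the goal, so a Hamiltonian route would have to both enter and leave it through the same neighbour — impossible without revisiting.

no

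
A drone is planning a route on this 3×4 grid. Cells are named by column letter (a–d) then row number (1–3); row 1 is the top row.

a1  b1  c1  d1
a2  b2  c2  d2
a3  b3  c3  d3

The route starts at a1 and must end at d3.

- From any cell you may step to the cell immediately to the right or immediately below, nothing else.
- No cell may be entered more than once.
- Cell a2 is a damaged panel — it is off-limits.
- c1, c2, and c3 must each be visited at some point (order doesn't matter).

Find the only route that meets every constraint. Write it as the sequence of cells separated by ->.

Moves only go right or down, so the column and row indices never decrease.
Route from a1: right 2 to c1, down 2 to c3, right 1 to d3 — 5 moves in all.
Check: all required cells visited.

a1 -> b1 -> c1 -> c2 -> c3 -> d3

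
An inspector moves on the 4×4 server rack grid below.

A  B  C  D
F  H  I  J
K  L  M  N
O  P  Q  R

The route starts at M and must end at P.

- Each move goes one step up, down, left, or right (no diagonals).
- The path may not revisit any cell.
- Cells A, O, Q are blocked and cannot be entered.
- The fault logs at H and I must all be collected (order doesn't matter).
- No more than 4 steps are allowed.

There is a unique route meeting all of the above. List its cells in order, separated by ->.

M -> I -> H -> L -> P

Any route must reach H and I and still end at P within 4 moves, so the order of the required stops is forced.
Route from M: up to I, left to H, 2× down (reaching P) — 4 moves in all.
Check: all required cells visited; 4 ≤ 4 moves.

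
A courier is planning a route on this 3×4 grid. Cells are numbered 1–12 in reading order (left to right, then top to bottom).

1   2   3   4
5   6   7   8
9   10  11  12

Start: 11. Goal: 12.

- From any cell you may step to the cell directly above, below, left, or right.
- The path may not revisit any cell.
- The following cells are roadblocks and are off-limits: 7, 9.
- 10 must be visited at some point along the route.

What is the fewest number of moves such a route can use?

7

Any route passes through 10 somewhere between 11 and 12. Summing Manhattan distances along the two legs (11 → 10 → 12) gives a lower bound of 1 + 2 = 3 moves.
The shortest route satisfying every rule uses 7 moves: 11 → 10 → 6 → 2 → 3 → 4 → 8 → 12.
The bound of 3 isn't tight here; checking systematically, no route of length 3 through 6 satisfies every constraint (on a 4-connected grid the length of any start-to-goal walk has the same parity as the Manhattan bound, so only lengths 3, 5, 7, … need checking), so 7 is the minimum.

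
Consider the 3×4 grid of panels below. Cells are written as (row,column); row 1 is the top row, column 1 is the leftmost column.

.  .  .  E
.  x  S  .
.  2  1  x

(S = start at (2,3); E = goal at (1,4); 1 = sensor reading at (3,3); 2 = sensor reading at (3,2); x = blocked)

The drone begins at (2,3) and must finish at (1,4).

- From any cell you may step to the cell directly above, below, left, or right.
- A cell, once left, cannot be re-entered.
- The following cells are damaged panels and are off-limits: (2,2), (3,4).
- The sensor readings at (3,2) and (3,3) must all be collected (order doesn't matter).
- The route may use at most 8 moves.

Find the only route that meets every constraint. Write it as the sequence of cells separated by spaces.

Any route must reach (3,2) and (3,3) and still end at (1,4) within 8 moves, so the order of the required stops is forced.
Route from (2,3): down 1 to (3,3), left 2 to (3,1), up 2 to (1,1), right 3 to (1,4) — 8 moves in all.
Check: all required cells visited; 8 ≤ 8 moves.

(2,3) (3,3) (3,2) (3,1) (2,1) (1,1) (1,2) (1,3) (1,4)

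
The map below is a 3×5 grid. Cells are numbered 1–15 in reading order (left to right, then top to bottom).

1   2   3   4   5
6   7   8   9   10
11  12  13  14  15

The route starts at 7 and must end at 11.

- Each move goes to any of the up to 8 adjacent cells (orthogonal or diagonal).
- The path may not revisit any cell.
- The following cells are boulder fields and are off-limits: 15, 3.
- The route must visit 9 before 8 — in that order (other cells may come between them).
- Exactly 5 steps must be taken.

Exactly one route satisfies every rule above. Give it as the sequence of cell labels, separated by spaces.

The waypoints must appear in the order 9, 8, with no cell reused.
Route from 7: down-right 1 to 13, up-right 1 to 9, left 1 to 8, down-left 1 to 12, left 1 to 11 — 5 moves in all.
Check: order respected (9 at step 2, 8 at step 3); 5 moves as required.

7 13 9 8 12 11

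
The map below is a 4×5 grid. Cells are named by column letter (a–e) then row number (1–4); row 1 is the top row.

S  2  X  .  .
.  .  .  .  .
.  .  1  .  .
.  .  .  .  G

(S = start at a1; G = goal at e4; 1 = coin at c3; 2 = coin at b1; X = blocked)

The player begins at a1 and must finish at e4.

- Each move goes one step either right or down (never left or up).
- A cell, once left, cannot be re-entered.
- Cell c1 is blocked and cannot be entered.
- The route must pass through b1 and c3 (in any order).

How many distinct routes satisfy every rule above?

A right/down-only route from a1 to e4 makes exactly 3 down-moves and 4 right-moves in some order.
With no other constraints that would be C(7,3) = 35 routes.
A monotone route can only reach the required cells in the order b1, c3, so split there and multiply the segment counts (each segment already excludes blocked cells): a1→b1: 1; b1→c3: 2; c3→e4: 3; product = 6.
That gives 6 routes.

6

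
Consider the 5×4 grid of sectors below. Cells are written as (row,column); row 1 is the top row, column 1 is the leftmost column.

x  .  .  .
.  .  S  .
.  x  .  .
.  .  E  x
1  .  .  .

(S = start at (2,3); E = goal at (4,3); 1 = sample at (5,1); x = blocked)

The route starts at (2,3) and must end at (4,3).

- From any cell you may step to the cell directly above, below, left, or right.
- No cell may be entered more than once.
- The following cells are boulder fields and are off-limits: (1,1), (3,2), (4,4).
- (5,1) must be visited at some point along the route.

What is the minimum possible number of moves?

Any route passes through (5,1) somewhere between (2,3) and (4,3). Summing Manhattan distances along the two legs ((2,3) → (5,1) → (4,3)) gives a lower bound of 5 + 3 = 8 moves.
A route of 8 moves achieves this: (2,3) → (2,2) → (2,1) → (3,1) → (4,1) → (5,1) → (5,2) → (4,2) → (4,3).
Since 8 matches the lower bound, it is optimal.

8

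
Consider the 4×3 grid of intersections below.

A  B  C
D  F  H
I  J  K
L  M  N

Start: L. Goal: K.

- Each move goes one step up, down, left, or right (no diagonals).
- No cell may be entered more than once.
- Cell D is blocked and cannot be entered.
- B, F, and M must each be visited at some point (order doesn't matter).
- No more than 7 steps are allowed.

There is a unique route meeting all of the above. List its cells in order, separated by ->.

L -> M -> J -> F -> B -> C -> H -> K

The budget equals the shortest possible length, so every move has to be on a shortest route through the required cells.
Route from L: right to M, 3× up (reaching B), right to C, 2× down (reaching K) — 7 moves in all.
Check: all required cells visited; 7 ≤ 7 moves.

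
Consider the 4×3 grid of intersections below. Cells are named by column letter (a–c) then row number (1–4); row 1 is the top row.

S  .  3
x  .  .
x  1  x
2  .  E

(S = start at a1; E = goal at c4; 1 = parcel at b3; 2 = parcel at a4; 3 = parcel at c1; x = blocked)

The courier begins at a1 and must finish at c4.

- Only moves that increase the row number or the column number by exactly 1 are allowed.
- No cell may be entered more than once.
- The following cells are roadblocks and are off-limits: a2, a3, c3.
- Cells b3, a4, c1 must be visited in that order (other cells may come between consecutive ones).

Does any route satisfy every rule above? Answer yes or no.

no

a4 lies to the left of b3, so going from b3 to a4 would need a leftward move — but moves only go right/down, so b3 cannot be visited before a4.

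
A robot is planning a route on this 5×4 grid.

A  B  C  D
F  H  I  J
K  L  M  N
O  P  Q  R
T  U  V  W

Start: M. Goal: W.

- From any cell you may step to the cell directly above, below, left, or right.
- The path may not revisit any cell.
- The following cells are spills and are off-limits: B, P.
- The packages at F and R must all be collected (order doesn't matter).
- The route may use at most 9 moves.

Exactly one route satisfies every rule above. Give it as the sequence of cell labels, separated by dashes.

The budget equals the shortest possible length, so every move has to be on a shortest route through the required cells.
Route from M: left 2 to K, up 1 to F, right 3 to J, down 3 to W — 9 moves in all.
Check: all required cells visited; 9 ≤ 9 moves.

M - L - K - F - H - I - J - N - R - W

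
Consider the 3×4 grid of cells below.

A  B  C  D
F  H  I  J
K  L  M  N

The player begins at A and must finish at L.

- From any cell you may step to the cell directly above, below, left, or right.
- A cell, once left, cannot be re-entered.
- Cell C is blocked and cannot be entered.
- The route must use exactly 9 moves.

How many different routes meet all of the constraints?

0

Need simple routes of exactly 9 moves from A to L (Manhattan distance 3, so 3 moves are spent on a detour and 3 undoing it).
No route satisfies every constraint, so the count is 0.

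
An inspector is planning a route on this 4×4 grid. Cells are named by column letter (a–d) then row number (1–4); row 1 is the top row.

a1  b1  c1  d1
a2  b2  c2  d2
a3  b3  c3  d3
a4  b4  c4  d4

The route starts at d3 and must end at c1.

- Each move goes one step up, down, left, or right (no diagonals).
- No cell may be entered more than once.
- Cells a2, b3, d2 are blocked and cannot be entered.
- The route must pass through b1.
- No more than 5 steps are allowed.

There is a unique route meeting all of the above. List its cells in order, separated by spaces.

d3 c3 c2 b2 b1 c1

The 5-move cap with required stops at b1 leaves no slack for detours.
Route from d3: left 1 to c3, up 1 to c2, left 1 to b2, up 1 to b1, right 1 to c1 — 5 moves in all.
Check: all required cells visited; 5 ≤ 5 moves.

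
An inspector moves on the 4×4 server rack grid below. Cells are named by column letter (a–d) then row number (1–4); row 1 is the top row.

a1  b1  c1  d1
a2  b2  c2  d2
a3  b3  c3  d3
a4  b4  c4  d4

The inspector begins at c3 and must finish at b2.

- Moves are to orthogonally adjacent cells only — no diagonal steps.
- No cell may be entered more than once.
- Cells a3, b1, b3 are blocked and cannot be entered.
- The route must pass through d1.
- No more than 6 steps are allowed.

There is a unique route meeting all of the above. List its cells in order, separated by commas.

Any route must reach d1 and still end at b2 within 6 moves, so the order of the required stops is forced.
Route from c3: right to d3, 2× up (reaching d1), left to c1, down to c2, left to b2 — 6 moves in all.
Check: all required cells visited; 6 ≤ 6 moves.

c3, d3, d2, d1, c1, c2, b2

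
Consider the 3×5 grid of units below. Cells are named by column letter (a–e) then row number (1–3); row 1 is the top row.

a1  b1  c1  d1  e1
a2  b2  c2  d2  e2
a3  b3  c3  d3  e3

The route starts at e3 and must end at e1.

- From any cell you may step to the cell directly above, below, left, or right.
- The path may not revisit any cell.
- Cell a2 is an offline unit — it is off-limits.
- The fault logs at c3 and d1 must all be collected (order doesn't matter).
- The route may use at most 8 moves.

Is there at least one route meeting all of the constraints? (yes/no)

One route that works: e3 → d3 → c3 → c2 → c1 → d1 → e1.

yes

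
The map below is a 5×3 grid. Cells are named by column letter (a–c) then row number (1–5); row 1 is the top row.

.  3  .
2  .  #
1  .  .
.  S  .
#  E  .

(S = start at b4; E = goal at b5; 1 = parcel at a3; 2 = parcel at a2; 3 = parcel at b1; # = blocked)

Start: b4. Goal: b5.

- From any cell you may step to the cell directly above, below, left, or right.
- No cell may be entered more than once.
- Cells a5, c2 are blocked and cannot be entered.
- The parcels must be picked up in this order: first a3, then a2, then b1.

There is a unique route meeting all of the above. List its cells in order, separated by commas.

b4, a4, a3, a2, a1, b1, b2, b3, c3, c4, c5, b5

The waypoints must appear in the order a3, a2, b1, with no cell reused.
Route from b4: left 1 to a4, up 3 to a1, right 1 to b1, down 2 to b3, right 1 to c3, down 2 to c5, left 1 to b5 — 11 moves in all.
Check: order respected (1 at step 2, 2 at step 3, 3 at step 5).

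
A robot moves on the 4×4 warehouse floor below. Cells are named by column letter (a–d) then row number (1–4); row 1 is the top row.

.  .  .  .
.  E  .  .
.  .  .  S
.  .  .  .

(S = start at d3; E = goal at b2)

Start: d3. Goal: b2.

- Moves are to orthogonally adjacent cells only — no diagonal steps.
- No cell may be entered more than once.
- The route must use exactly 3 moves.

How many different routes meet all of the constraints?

Need simple routes of exactly 3 moves from d3 to b2 (Manhattan distance 3, so 0 moves are spent on a detour and 0 undoing it).
Enumerating: d3 d2 c2 b2 | d3 c3 c2 b2 | d3 c3 b3 b2.
That gives 3 routes.

3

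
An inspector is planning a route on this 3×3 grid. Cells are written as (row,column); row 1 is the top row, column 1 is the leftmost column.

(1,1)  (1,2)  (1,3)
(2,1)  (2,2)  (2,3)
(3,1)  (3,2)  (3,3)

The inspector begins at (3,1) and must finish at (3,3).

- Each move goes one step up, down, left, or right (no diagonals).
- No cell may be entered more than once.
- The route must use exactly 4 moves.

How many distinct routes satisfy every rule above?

Need simple routes of exactly 4 moves from (3,1) to (3,3) (Manhattan distance 2, so 1 moves are spent on a detour and 1 undoing it).
Enumerating: (3,1) (2,1) (2,2) (3,2) (3,3) | (3,1) (2,1) (2,2) (2,3) (3,3) | (3,1) (3,2) (2,2) (2,3) (3,3).
That gives 3 routes.

3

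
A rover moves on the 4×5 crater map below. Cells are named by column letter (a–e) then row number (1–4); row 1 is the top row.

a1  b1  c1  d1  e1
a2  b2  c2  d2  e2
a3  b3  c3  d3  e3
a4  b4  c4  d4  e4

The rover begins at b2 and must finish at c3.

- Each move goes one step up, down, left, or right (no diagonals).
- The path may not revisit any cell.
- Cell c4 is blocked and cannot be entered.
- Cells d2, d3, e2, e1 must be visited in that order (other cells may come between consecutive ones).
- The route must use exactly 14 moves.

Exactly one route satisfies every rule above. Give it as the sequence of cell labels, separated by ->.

The waypoints must appear in the order d2, d3, e2, e1, with no cell reused.
Route from b2: right 2 to d2, down 1 to d3, right 1 to e3, up 2 to e1, left 4 to a1, down 2 to a3, right 2 to c3 — 14 moves in all.
Check: order respected (d2 at step 2, d3 at step 3, e2 at step 5, e1 at step 6); 14 moves as required.

b2 -> c2 -> d2 -> d3 -> e3 -> e2 -> e1 -> d1 -> c1 -> b1 -> a1 -> a2 -> a3 -> b3 -> c3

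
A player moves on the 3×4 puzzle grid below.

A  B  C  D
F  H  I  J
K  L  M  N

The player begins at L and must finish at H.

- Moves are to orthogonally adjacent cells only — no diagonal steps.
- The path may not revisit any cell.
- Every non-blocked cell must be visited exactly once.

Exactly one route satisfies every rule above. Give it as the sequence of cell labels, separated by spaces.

L K F A B C D J N M I H

Need to visit all 12 open cells exactly once, starting at L and ending at H.
Route from L: left to K, 2× up (reaching A), 3× right (reaching D), 2× down (reaching N), left to M, up to I, left to H — 11 moves in all.
Check: all 12 open cells covered.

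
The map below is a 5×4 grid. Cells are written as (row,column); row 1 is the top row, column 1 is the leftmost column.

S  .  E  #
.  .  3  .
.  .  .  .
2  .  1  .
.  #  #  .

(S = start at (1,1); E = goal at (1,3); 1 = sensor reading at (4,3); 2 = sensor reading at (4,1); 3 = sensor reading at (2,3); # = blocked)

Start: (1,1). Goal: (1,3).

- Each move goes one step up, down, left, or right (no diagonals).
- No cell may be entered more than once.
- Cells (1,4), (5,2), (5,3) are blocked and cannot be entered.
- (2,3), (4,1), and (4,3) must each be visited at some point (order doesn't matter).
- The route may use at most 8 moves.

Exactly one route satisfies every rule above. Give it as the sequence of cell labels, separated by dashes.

The budget equals the shortest possible length, so every move has to be on a shortest route through the required cells.
Route from (1,1): down 3 to (4,1), right 2 to (4,3), up 3 to (1,3) — 8 moves in all.
Check: all required cells visited; 8 ≤ 8 moves.

(1,1) - (2,1) - (3,1) - (4,1) - (4,2) - (4,3) - (3,3) - (2,3) - (1,3)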